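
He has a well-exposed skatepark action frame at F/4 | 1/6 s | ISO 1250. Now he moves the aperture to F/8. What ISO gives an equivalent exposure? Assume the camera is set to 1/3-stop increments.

ISO 5000

Aperture: f/4 → f/4.5 → f/5 → f/5.6 → f/6.3 → f/7.1 → f/8 — 2 stops stopped down (darker).
Need 2 stops brighter from the ISO: 1250 → 1600 → 2000 → 2500 → 3200 → 4000 → 5000.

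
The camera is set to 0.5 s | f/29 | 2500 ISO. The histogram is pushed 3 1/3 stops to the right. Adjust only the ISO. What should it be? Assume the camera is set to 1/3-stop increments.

ISO 250

Overexposed by 3 1/3 stops → need 3 1/3 stops darker.
ISO: 2500 → 2000 → 1600 → 1250 → 1000 → 800 → 640 → 500 → 400 → 320 → 250.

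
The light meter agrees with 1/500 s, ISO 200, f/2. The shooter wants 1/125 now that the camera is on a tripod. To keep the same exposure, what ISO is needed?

ISO 50

Shutter speed: 1/500 → 1/250 → 1/125 — 2 stops longer (brighter).
Need 2 stops darker from the ISO: 200 → 100 → 50.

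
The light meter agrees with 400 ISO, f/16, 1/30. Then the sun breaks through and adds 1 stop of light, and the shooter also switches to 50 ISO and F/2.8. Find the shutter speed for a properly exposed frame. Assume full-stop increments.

Scene light: 1 stop brighter.
ISO: 400 → 200 → 100 → 50 — 3 stops dropped (darker).
Aperture: f/16 → f/11 → f/8 → f/5.6 → f/4 → f/2.8 — 5 stops larger aperture (brighter).
Net so far: 3 stops brighter. Shutter speed: 1/30 → 1/60 → 1/125 → 1/250.

1/250s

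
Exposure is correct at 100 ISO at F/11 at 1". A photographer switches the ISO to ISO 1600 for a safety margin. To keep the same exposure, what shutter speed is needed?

ISO: 100 → 200 → 400 → 800 → 1600 — 4 stops raised (brighter).
Need 4 stops darker from the shutter speed: 1 → 1/2 → 1/4 → 1/8 → 1/15.

1/15s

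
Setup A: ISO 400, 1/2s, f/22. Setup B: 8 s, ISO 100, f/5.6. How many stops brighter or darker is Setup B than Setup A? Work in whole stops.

Aperture: f/22 → f/16 → f/11 → f/8 → f/5.6 — 4 stops opened up (brighter).
Shutter speed: 1/2 → 1 → 2 → 4 → 8 — 4 stops longer (brighter).
ISO: 400 → 200 → 100 — 2 stops lower (darker).
Net: +4 +4 −2 = +6 stops.

6 stops brighter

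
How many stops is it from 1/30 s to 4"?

1/30 → 1/15 → 1/8 → 1/4 → 1/2 → 1 → 2 → 4 — count the steps: 7 stops.

7 stops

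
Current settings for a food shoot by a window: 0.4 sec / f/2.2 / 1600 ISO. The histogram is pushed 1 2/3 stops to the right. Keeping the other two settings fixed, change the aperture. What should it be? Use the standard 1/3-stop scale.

Overexposed by 1 2/3 stops → need 1 2/3 stops darker.
Aperture: f/2.2 → f/2.5 → f/2.8 → f/3.2 → f/3.5 → f/4.

f/4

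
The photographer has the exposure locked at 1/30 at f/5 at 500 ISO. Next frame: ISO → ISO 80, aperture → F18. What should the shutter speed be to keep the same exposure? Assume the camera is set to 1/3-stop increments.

ISO: 500 → 400 → 320 → 250 → 200 → 160 → 125 → 100 → 80 — 2 2/3 stops lower (darker).
Aperture: f/5 → f/5.6 → f/6.3 → f/7.1 → f/8 → f/9 → f/10 → f/11 → f/13 → f/14 → f/16 → f/18 — 3 2/3 stops narrower (darker).
Net change so far: 6 1/3 stops darker. Offset with the shutter speed: 1/30 → 1/25 → 1/20 → 1/15 → 1/13 → 1/10 → 1/8 → 1/6 → 1/5 → 1/4 → 0.3 → 0.4 → 0.5 → 0.6 → 0.8 → 1 → 1.3 → 1.6 → 2 → 2.5.

2.5 s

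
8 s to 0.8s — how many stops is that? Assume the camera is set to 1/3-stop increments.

8 → 6 → 5 → 4 → 3.2 → 2.5 → 2 → 1.6 → 1.3 → 1 → 0.8 — count the steps: 10 third-stops = 3 1/3 stops.

3 1/3 stops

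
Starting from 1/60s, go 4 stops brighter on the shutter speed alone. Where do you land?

1/4s

Shutter speed: 1/60 → 1/30 → 1/15 → 1/8 → 1/4 — 4 stops slower (brighter).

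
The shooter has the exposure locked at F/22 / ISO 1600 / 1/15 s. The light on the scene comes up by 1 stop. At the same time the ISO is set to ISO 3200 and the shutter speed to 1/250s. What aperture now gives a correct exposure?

Scene light: 1 stop brighter.
ISO: 1600 → 3200 — 1 stop raised (brighter).
Shutter speed: 1/15 → 1/30 → 1/60 → 1/125 → 1/250 — 4 stops faster (darker).
Net so far: 2 stops darker. Aperture: f/22 → f/16 → f/11.

f/11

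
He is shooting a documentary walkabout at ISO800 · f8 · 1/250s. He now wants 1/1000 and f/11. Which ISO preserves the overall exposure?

Shutter speed: 1/250 → 1/500 → 1/1000 — 2 stops shorter (darker).
Aperture: f/8 → f/11 — 1 stop narrower (darker).
Net change so far: 3 stops darker. Offset with the ISO: 800 → 1600 → 3200 → 6400.

ISO 6400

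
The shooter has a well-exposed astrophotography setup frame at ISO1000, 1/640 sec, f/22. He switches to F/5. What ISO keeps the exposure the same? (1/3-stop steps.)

Aperture: f/22 → f/20 → f/18 → f/16 → f/14 → f/13 → f/11 → f/10 → f/9 → f/8 → f/7.1 → f/6.3 → f/5.6 → f/5 — 4 1/3 stops opened up (brighter).
Need 4 1/3 stops darker from the ISO: 1000 → 800 → 640 → 500 → 400 → 320 → 250 → 200 → 160 → 125 → 100 → 80 → 64 → 50.

ISO 50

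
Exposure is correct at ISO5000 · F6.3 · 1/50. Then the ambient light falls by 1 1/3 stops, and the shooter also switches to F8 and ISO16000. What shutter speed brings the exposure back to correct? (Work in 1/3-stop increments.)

Scene light: 1 1/3 stops darker.
Aperture: f/6.3 → f/7.1 → f/8 — 2/3 stop narrower (darker).
ISO: 5000 → 6400 → 8000 → 10000 → 12800 → 16000 — 1 2/3 stops raised (brighter).
Net so far: 1/3 stop darker. Shutter speed: 1/50 → 1/40.

1/40s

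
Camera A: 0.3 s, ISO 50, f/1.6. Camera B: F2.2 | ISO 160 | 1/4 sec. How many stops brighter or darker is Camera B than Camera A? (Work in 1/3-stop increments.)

Aperture: f/1.6 → f/1.8 → f/2 → f/2.2 — 1 stop narrower (darker).
Shutter speed: 0.3 → 1/4 — 1/3 stop shorter (darker).
ISO: 50 → 64 → 80 → 100 → 125 → 160 — 1 2/3 stops higher (brighter).
Net: −1 −1/3 +1 2/3 = +1/3 stops.

1/3 stop brighter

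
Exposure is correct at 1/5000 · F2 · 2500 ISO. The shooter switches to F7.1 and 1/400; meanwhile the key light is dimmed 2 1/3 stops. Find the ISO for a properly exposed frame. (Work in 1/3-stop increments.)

ISO 12800

Scene light: 2 1/3 stops darker.
Aperture: f/2 → f/2.2 → f/2.5 → f/2.8 → f/3.2 → f/3.5 → f/4 → f/4.5 → f/5 → f/5.6 → f/6.3 → f/7.1 — 3 2/3 stops stopped down (darker).
Shutter speed: 1/5000 → 1/4000 → 1/3200 → 1/2500 → 1/2000 → 1/1600 → 1/1250 → 1/1000 → 1/800 → 1/640 → 1/500 → 1/400 — 3 2/3 stops longer (brighter).
Net so far: 2 1/3 stops darker. ISO: 2500 → 3200 → 4000 → 5000 → 6400 → 8000 → 10000 → 12800.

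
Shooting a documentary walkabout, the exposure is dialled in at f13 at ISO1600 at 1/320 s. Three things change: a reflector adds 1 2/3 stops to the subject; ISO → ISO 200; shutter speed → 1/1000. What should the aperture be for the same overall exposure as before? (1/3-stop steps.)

f/4.5

Scene light: 1 2/3 stops brighter.
ISO: 1600 → 1250 → 1000 → 800 → 640 → 500 → 400 → 320 → 250 → 200 — 3 stops dropped (darker).
Shutter speed: 1/320 → 1/400 → 1/500 → 1/640 → 1/800 → 1/1000 — 1 2/3 stops faster (darker).
Net so far: 3 stops darker. Aperture: f/13 → f/11 → f/10 → f/9 → f/8 → f/7.1 → f/6.3 → f/5.6 → f/5 → f/4.5.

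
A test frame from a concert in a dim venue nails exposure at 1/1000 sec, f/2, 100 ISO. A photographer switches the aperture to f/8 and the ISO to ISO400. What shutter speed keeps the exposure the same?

Aperture: f/2 → f/2.8 → f/4 → f/5.6 → f/8 — 4 stops stopped down (darker).
ISO: 100 → 200 → 400 — 2 stops raised (brighter).
Net change so far: 2 stops darker. Offset with the shutter speed: 1/1000 → 1/500 → 1/250.

1/250s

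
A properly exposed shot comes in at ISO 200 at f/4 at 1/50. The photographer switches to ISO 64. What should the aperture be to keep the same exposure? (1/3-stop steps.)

ISO: 200 → 160 → 125 → 100 → 80 → 64 — 1 2/3 stops lower (darker).
Need 1 2/3 stops brighter from the aperture: f/4 → f/3.5 → f/3.2 → f/2.8 → f/2.5 → f/2.2.

f/2.2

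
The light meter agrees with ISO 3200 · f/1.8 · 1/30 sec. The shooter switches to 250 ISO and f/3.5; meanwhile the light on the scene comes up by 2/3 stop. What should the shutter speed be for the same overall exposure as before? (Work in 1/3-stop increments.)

1 s

Scene light: 2/3 stop brighter.
ISO: 3200 → 2500 → 2000 → 1600 → 1250 → 1000 → 800 → 640 → 500 → 400 → 320 → 250 — 3 2/3 stops lower (darker).
Aperture: f/1.8 → f/2 → f/2.2 → f/2.5 → f/2.8 → f/3.2 → f/3.5 — 2 stops narrower (darker).
Net so far: 5 stops darker. Shutter speed: 1/30 → 1/25 → 1/20 → 1/15 → 1/13 → 1/10 → 1/8 → 1/6 → 1/5 → 1/4 → 0.3 → 0.4 → 0.5 → 0.6 → 0.8 → 1.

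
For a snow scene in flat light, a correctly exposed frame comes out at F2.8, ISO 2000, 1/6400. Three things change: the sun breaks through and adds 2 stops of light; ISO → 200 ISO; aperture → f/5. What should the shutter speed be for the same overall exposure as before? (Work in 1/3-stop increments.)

Scene light: 2 stops brighter.
ISO: 2000 → 1600 → 1250 → 1000 → 800 → 640 → 500 → 400 → 320 → 250 → 200 — 3 1/3 stops dropped (darker).
Aperture: f/2.8 → f/3.2 → f/3.5 → f/4 → f/4.5 → f/5 — 1 2/3 stops narrower (darker).
Net so far: 3 stops darker. Shutter speed: 1/6400 → 1/5000 → 1/4000 → 1/3200 → 1/2500 → 1/2000 → 1/1600 → 1/1250 → 1/1000 → 1/800.

1/800s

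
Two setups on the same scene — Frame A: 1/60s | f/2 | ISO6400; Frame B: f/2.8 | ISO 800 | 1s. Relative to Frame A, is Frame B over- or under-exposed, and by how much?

Aperture: f/2 → f/2.8 — 1 stop narrower (darker).
Shutter speed: 1/60 → 1/30 → 1/15 → 1/8 → 1/4 → 1/2 → 1 — 6 stops slower (brighter).
ISO: 6400 → 3200 → 1600 → 800 — 3 stops dropped (darker).
Net: −1 +6 −3 = +2 stops.

2 stops brighter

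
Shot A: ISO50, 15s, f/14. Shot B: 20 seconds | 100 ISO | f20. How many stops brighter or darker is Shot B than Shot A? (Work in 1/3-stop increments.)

1/3 stop brighter

Aperture: f/14 → f/16 → f/18 → f/20 — 1 stop stopped down (darker).
Shutter speed: 15 → 20 — 1/3 stop slower (brighter).
ISO: 50 → 64 → 80 → 100 — 1 stop higher (brighter).
Net: −1 +1/3 +1 = +1/3 stops.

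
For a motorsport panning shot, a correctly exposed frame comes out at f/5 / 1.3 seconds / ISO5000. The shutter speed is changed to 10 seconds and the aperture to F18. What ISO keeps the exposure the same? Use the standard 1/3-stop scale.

ISO 8000

Shutter speed: 1.3 → 1.6 → 2 → 2.5 → 3.2 → 4 → 5 → 6 → 8 → 10 — 3 stops slower (brighter).
Aperture: f/5 → f/5.6 → f/6.3 → f/7.1 → f/8 → f/9 → f/10 → f/11 → f/13 → f/14 → f/16 → f/18 — 3 2/3 stops stopped down (darker).
Net change so far: 2/3 stop darker. Offset with the ISO: 5000 → 6400 → 8000.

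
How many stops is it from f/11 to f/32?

3 stops

f/11 → f/16 → f/22 → f/32 — count the steps: 3 stops.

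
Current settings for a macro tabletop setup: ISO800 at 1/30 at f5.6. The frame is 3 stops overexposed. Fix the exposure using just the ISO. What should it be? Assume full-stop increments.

Overexposed by 3 stops → need 3 stops darker.
ISO: 800 → 400 → 200 → 100.

ISO 100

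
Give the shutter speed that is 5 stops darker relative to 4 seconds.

1/8s

Shutter speed: 4 → 2 → 1 → 1/2 → 1/4 → 1/8 — 5 stops faster (darker).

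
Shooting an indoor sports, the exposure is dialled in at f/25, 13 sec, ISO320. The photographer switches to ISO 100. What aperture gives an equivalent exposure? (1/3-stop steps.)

ISO: 320 → 250 → 200 → 160 → 125 → 100 — 1 2/3 stops dropped (darker).
Need 1 2/3 stops brighter from the aperture: f/25 → f/22 → f/20 → f/18 → f/16 → f/14.

f/14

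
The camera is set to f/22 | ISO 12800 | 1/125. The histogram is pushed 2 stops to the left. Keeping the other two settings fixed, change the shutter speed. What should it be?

Underexposed by 2 stops → need 2 stops brighter.
Shutter speed: 1/125 → 1/60 → 1/30.

1/30s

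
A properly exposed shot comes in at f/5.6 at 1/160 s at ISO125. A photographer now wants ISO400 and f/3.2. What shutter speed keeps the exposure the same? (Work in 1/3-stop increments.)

1/1600s

ISO: 125 → 160 → 200 → 250 → 320 → 400 — 1 2/3 stops higher (brighter).
Aperture: f/5.6 → f/5 → f/4.5 → f/4 → f/3.5 → f/3.2 — 1 2/3 stops opened up (brighter).
Net change so far: 3 1/3 stops brighter. Offset with the shutter speed: 1/160 → 1/200 → 1/250 → 1/320 → 1/400 → 1/500 → 1/640 → 1/800 → 1/1000 → 1/1250 → 1/1600.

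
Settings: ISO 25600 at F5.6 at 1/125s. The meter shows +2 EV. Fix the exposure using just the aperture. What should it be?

Overexposed by 2 stops → need 2 stops darker.
Aperture: f/5.6 → f/8 → f/11.

f/11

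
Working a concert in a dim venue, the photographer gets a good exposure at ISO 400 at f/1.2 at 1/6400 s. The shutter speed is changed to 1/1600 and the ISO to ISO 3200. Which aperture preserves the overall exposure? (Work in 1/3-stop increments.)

f/7.1

Shutter speed: 1/6400 → 1/5000 → 1/4000 → 1/3200 → 1/2500 → 1/2000 → 1/1600 — 2 stops longer (brighter).
ISO: 400 → 500 → 640 → 800 → 1000 → 1250 → 1600 → 2000 → 2500 → 3200 — 3 stops higher (brighter).
Net change so far: 5 stops brighter. Offset with the aperture: f/1.2 → f/1.4 → f/1.6 → f/1.8 → f/2 → f/2.2 → f/2.5 → f/2.8 → f/3.2 → f/3.5 → f/4 → f/4.5 → f/5 → f/5.6 → f/6.3 → f/7.1.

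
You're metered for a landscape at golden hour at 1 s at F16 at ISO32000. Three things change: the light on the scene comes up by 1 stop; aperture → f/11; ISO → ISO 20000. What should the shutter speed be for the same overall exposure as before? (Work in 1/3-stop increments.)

Scene light: 1 stop brighter.
Aperture: f/16 → f/14 → f/13 → f/11 — 1 stop wider (brighter).
ISO: 32000 → 25600 → 20000 — 2/3 stop lower (darker).
Net so far: 1 1/3 stops brighter. Shutter speed: 1 → 0.8 → 0.6 → 0.5 → 0.4.

0.4 s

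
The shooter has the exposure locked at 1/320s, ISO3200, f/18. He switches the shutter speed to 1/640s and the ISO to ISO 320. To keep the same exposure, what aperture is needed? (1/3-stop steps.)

Shutter speed: 1/320 → 1/400 → 1/500 → 1/640 — 1 stop shorter (darker).
ISO: 3200 → 2500 → 2000 → 1600 → 1250 → 1000 → 800 → 640 → 500 → 400 → 320 — 3 1/3 stops lower (darker).
Net change so far: 4 1/3 stops darker. Offset with the aperture: f/18 → f/16 → f/14 → f/13 → f/11 → f/10 → f/9 → f/8 → f/7.1 → f/6.3 → f/5.6 → f/5 → f/4.5 → f/4.

f/4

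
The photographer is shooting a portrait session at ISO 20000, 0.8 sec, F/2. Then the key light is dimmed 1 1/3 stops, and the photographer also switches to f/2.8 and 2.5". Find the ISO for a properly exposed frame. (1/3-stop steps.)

ISO 32000

Scene light: 1 1/3 stops darker.
Aperture: f/2 → f/2.2 → f/2.5 → f/2.8 — 1 stop narrower (darker).
Shutter speed: 0.8 → 1 → 1.3 → 1.6 → 2 → 2.5 — 1 2/3 stops longer (brighter).
Net so far: 2/3 stop darker. ISO: 20000 → 25600 → 32000.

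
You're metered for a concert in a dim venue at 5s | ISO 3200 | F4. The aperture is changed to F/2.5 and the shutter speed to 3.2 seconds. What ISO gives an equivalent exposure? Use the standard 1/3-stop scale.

ISO 2000

Aperture: f/4 → f/3.5 → f/3.2 → f/2.8 → f/2.5 — 1 1/3 stops wider (brighter).
Shutter speed: 5 → 4 → 3.2 — 2/3 stop shorter (darker).
Net change so far: 2/3 stop brighter. Offset with the ISO: 3200 → 2500 → 2000.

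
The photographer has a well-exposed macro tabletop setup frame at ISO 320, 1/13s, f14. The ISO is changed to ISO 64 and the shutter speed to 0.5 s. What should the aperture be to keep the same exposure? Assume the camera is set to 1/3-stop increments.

ISO: 320 → 250 → 200 → 160 → 125 → 100 → 80 → 64 — 2 1/3 stops dropped (darker).
Shutter speed: 1/13 → 1/10 → 1/8 → 1/6 → 1/5 → 1/4 → 0.3 → 0.4 → 0.5 — 2 2/3 stops slower (brighter).
Net change so far: 1/3 stop brighter. Offset with the aperture: f/14 → f/16.

f/16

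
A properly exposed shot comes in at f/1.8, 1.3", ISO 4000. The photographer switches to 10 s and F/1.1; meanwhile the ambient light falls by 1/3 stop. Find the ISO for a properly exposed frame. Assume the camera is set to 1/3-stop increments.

ISO 250

Scene light: 1/3 stop darker.
Shutter speed: 1.3 → 1.6 → 2 → 2.5 → 3.2 → 4 → 5 → 6 → 8 → 10 — 3 stops longer (brighter).
Aperture: f/1.8 → f/1.6 → f/1.4 → f/1.2 → f/1.1 — 1 1/3 stops larger aperture (brighter).
Net so far: 4 stops brighter. ISO: 4000 → 3200 → 2500 → 2000 → 1600 → 1250 → 1000 → 800 → 640 → 500 → 400 → 320 → 250.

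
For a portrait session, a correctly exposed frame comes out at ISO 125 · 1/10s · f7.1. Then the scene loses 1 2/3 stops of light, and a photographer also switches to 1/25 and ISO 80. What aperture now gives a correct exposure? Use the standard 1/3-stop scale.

Scene light: 1 2/3 stops darker.
Shutter speed: 1/10 → 1/13 → 1/15 → 1/20 → 1/25 — 1 1/3 stops shorter (darker).
ISO: 125 → 100 → 80 — 2/3 stop dropped (darker).
Net so far: 3 2/3 stops darker. Aperture: f/7.1 → f/6.3 → f/5.6 → f/5 → f/4.5 → f/4 → f/3.5 → f/3.2 → f/2.8 → f/2.5 → f/2.2 → f/2.

f/2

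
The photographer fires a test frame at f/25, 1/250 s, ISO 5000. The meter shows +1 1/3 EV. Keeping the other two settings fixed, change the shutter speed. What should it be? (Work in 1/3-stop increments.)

Overexposed by 1 1/3 stops → need 1 1/3 stops darker.
Shutter speed: 1/250 → 1/320 → 1/400 → 1/500 → 1/640.

1/640s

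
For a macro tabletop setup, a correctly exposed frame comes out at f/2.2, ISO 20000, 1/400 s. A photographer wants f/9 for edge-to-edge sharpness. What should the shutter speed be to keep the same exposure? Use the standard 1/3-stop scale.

1/25s

Aperture: f/2.2 → f/2.5 → f/2.8 → f/3.2 → f/3.5 → f/4 → f/4.5 → f/5 → f/5.6 → f/6.3 → f/7.1 → f/8 → f/9 — 4 stops narrower (darker).
Need 4 stops brighter from the shutter speed: 1/400 → 1/320 → 1/250 → 1/200 → 1/160 → 1/125 → 1/100 → 1/80 → 1/60 → 1/50 → 1/40 → 1/30 → 1/25.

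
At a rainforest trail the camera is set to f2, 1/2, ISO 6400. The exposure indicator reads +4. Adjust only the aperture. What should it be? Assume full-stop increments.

f/8

Overexposed by 4 stops → need 4 stops darker.
Aperture: f/2 → f/2.8 → f/4 → f/5.6 → f/8.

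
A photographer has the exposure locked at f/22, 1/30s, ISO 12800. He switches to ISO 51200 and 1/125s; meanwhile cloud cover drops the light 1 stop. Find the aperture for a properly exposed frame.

f/16

Scene light: 1 stop darker.
ISO: 12800 → 25600 → 51200 — 2 stops raised (brighter).
Shutter speed: 1/30 → 1/60 → 1/125 — 2 stops faster (darker).
Net so far: 1 stop darker. Aperture: f/22 → f/16.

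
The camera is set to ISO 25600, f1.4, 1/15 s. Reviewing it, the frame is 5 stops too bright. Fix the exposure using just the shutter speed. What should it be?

Overexposed by 5 stops → need 5 stops darker.
Shutter speed: 1/15 → 1/30 → 1/60 → 1/125 → 1/250 → 1/500.

1/500s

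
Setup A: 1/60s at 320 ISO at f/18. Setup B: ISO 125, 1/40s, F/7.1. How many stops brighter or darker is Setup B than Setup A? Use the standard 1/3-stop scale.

Aperture: f/18 → f/16 → f/14 → f/13 → f/11 → f/10 → f/9 → f/8 → f/7.1 — 2 2/3 stops wider (brighter).
Shutter speed: 1/60 → 1/50 → 1/40 — 2/3 stop slower (brighter).
ISO: 320 → 250 → 200 → 160 → 125 — 1 1/3 stops dropped (darker).
Net: +2 2/3 +2/3 −1 1/3 = +2 stops.

2 stops brighter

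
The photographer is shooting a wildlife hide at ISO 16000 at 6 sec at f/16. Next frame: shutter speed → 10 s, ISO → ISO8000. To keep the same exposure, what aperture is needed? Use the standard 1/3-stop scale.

Shutter speed: 6 → 8 → 10 — 2/3 stop slower (brighter).
ISO: 16000 → 12800 → 10000 → 8000 — 1 stop lower (darker).
Net change so far: 1/3 stop darker. Offset with the aperture: f/16 → f/14.

f/14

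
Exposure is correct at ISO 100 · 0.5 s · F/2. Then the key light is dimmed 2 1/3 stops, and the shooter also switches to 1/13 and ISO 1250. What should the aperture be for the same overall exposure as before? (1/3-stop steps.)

f/1.2

Scene light: 2 1/3 stops darker.
Shutter speed: 0.5 → 0.4 → 0.3 → 1/4 → 1/5 → 1/6 → 1/8 → 1/10 → 1/13 — 2 2/3 stops faster (darker).
ISO: 100 → 125 → 160 → 200 → 250 → 320 → 400 → 500 → 640 → 800 → 1000 → 1250 — 3 2/3 stops raised (brighter).
Net so far: 1 1/3 stops darker. Aperture: f/2 → f/1.8 → f/1.6 → f/1.4 → f/1.2.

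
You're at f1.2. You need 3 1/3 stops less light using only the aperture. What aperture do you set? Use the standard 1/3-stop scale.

f/4

Aperture: f/1.2 → f/1.4 → f/1.6 → f/1.8 → f/2 → f/2.2 → f/2.5 → f/2.8 → f/3.2 → f/3.5 → f/4 — 3 1/3 stops smaller aperture (darker).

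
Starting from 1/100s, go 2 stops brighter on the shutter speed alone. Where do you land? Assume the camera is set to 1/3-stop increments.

1/25s

Shutter speed: 1/100 → 1/80 → 1/60 → 1/50 → 1/40 → 1/30 → 1/25 — 2 stops longer (brighter).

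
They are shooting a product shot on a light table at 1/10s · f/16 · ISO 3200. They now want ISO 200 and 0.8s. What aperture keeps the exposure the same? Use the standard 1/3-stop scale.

f/11

ISO: 3200 → 2500 → 2000 → 1600 → 1250 → 1000 → 800 → 640 → 500 → 400 → 320 → 250 → 200 — 4 stops dropped (darker).
Shutter speed: 1/10 → 1/8 → 1/6 → 1/5 → 1/4 → 0.3 → 0.4 → 0.5 → 0.6 → 0.8 — 3 stops slower (brighter).
Net change so far: 1 stop darker. Offset with the aperture: f/16 → f/14 → f/13 → f/11.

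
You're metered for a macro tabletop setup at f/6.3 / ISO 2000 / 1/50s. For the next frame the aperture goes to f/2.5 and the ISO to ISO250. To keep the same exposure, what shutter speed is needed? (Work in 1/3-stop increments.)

Aperture: f/6.3 → f/5.6 → f/5 → f/4.5 → f/4 → f/3.5 → f/3.2 → f/2.8 → f/2.5 — 2 2/3 stops wider (brighter).
ISO: 2000 → 1600 → 1250 → 1000 → 800 → 640 → 500 → 400 → 320 → 250 — 3 stops dropped (darker).
Net change so far: 1/3 stop darker. Offset with the shutter speed: 1/50 → 1/40.

1/40s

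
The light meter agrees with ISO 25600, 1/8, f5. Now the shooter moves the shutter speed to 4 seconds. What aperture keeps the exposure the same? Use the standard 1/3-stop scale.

f/29

Shutter speed: 1/8 → 1/6 → 1/5 → 1/4 → 0.3 → 0.4 → 0.5 → 0.6 → 0.8 → 1 → 1.3 → 1.6 → 2 → 2.5 → 3.2 → 4 — 5 stops slower (brighter).
Need 5 stops darker from the aperture: f/5 → f/5.6 → f/6.3 → f/7.1 → f/8 → f/9 → f/10 → f/11 → f/13 → f/14 → f/16 → f/18 → f/20 → f/22 → f/25 → f/29.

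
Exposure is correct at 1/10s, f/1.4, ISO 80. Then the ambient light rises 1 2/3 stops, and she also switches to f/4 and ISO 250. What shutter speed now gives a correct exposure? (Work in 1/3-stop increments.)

Scene light: 1 2/3 stops brighter.
Aperture: f/1.4 → f/1.6 → f/1.8 → f/2 → f/2.2 → f/2.5 → f/2.8 → f/3.2 → f/3.5 → f/4 — 3 stops narrower (darker).
ISO: 80 → 100 → 125 → 160 → 200 → 250 — 1 2/3 stops higher (brighter).
Net so far: 1/3 stop brighter. Shutter speed: 1/10 → 1/13.

1/13s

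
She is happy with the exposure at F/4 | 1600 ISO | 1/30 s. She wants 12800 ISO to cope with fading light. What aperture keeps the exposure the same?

ISO: 1600 → 3200 → 6400 → 12800 — 3 stops higher (brighter).
Need 3 stops darker from the aperture: f/4 → f/5.6 → f/8 → f/11.

f/11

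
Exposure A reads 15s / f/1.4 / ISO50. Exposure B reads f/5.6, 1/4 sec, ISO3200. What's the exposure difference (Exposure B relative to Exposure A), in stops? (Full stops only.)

Aperture: f/1.4 → f/2 → f/2.8 → f/4 → f/5.6 — 4 stops narrower (darker).
Shutter speed: 15 → 8 → 4 → 2 → 1 → 1/2 → 1/4 — 6 stops shorter (darker).
ISO: 50 → 100 → 200 → 400 → 800 → 1600 → 3200 — 6 stops higher (brighter).
Net: −4 −6 +6 = −4 stops.

4 stops darker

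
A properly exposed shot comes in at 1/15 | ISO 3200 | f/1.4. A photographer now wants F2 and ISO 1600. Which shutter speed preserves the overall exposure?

Aperture: f/1.4 → f/2 — 1 stop stopped down (darker).
ISO: 3200 → 1600 — 1 stop dropped (darker).
Net change so far: 2 stops darker. Offset with the shutter speed: 1/15 → 1/8 → 1/4.

1/4s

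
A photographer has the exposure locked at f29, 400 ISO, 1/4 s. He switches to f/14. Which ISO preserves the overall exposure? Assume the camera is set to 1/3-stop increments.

ISO 100

Aperture: f/29 → f/25 → f/22 → f/20 → f/18 → f/16 → f/14 — 2 stops opened up (brighter).
Need 2 stops darker from the ISO: 400 → 320 → 250 → 200 → 160 → 125 → 100.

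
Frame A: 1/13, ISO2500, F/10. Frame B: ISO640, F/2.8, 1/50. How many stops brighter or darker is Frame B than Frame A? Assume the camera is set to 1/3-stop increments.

Aperture: f/10 → f/9 → f/8 → f/7.1 → f/6.3 → f/5.6 → f/5 → f/4.5 → f/4 → f/3.5 → f/3.2 → f/2.8 — 3 2/3 stops larger aperture (brighter).
Shutter speed: 1/13 → 1/15 → 1/20 → 1/25 → 1/30 → 1/40 → 1/50 — 2 stops faster (darker).
ISO: 2500 → 2000 → 1600 → 1250 → 1000 → 800 → 640 — 2 stops lower (darker).
Net: +3 2/3 −2 −2 = −1/3 stops.

1/3 stop darker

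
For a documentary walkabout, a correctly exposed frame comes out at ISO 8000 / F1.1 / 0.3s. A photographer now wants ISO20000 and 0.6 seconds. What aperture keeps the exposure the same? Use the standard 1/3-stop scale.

f/2.5

ISO: 8000 → 10000 → 12800 → 16000 → 20000 — 1 1/3 stops raised (brighter).
Shutter speed: 0.3 → 0.4 → 0.5 → 0.6 — 1 stop longer (brighter).
Net change so far: 2 1/3 stops brighter. Offset with the aperture: f/1.1 → f/1.2 → f/1.4 → f/1.6 → f/1.8 → f/2 → f/2.2 → f/2.5.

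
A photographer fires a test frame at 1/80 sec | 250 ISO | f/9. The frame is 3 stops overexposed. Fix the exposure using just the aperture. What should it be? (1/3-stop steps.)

Overexposed by 3 stops → need 3 stops darker.
Aperture: f/9 → f/10 → f/11 → f/13 → f/14 → f/16 → f/18 → f/20 → f/22 → f/25.

f/25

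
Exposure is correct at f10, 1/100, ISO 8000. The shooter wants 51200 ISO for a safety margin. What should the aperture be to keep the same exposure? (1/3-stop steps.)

ISO: 8000 → 10000 → 12800 → 16000 → 20000 → 25600 → 32000 → 40000 → 51200 — 2 2/3 stops raised (brighter).
Need 2 2/3 stops darker from the aperture: f/10 → f/11 → f/13 → f/14 → f/16 → f/18 → f/20 → f/22 → f/25.

f/25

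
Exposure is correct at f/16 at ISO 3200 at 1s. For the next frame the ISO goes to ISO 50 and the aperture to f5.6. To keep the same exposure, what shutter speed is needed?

8 s

ISO: 3200 → 1600 → 800 → 400 → 200 → 100 → 50 — 6 stops dropped (darker).
Aperture: f/16 → f/11 → f/8 → f/5.6 — 3 stops opened up (brighter).
Net change so far: 3 stops darker. Offset with the shutter speed: 1 → 2 → 4 → 8.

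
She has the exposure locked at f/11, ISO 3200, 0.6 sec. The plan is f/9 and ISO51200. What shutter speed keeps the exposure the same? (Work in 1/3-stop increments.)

Aperture: f/11 → f/10 → f/9 — 2/3 stop opened up (brighter).
ISO: 3200 → 4000 → 5000 → 6400 → 8000 → 10000 → 12800 → 16000 → 20000 → 25600 → 32000 → 40000 → 51200 — 4 stops higher (brighter).
Net change so far: 4 2/3 stops brighter. Offset with the shutter speed: 0.6 → 0.5 → 0.4 → 0.3 → 1/4 → 1/5 → 1/6 → 1/8 → 1/10 → 1/13 → 1/15 → 1/20 → 1/25 → 1/30 → 1/40.

1/40s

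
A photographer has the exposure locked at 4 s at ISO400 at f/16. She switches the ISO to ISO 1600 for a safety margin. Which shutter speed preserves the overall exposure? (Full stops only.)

1 s

ISO: 400 → 800 → 1600 — 2 stops higher (brighter).
Need 2 stops darker from the shutter speed: 4 → 2 → 1.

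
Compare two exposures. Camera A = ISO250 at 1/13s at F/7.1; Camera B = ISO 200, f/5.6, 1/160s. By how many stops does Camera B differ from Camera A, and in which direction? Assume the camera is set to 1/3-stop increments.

3 1/3 stops darker

Aperture: f/7.1 → f/6.3 → f/5.6 — 2/3 stop wider (brighter).
Shutter speed: 1/13 → 1/15 → 1/20 → 1/25 → 1/30 → 1/40 → 1/50 → 1/60 → 1/80 → 1/100 → 1/125 → 1/160 — 3 2/3 stops faster (darker).
ISO: 250 → 200 — 1/3 stop dropped (darker).
Net: +2/3 −3 2/3 −1/3 = −3 1/3 stops.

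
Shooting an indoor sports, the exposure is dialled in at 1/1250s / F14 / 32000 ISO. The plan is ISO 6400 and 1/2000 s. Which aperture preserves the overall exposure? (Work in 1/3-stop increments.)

f/5

ISO: 32000 → 25600 → 20000 → 16000 → 12800 → 10000 → 8000 → 6400 — 2 1/3 stops lower (darker).
Shutter speed: 1/1250 → 1/1600 → 1/2000 — 2/3 stop faster (darker).
Net change so far: 3 stops darker. Offset with the aperture: f/14 → f/13 → f/11 → f/10 → f/9 → f/8 → f/7.1 → f/6.3 → f/5.6 → f/5.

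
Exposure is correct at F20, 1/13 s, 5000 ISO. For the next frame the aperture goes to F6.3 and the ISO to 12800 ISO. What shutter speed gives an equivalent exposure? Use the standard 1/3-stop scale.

1/320s

Aperture: f/20 → f/18 → f/16 → f/14 → f/13 → f/11 → f/10 → f/9 → f/8 → f/7.1 → f/6.3 — 3 1/3 stops larger aperture (brighter).
ISO: 5000 → 6400 → 8000 → 10000 → 12800 — 1 1/3 stops higher (brighter).
Net change so far: 4 2/3 stops brighter. Offset with the shutter speed: 1/13 → 1/15 → 1/20 → 1/25 → 1/30 → 1/40 → 1/50 → 1/60 → 1/80 → 1/100 → 1/125 → 1/160 → 1/200 → 1/250 → 1/320.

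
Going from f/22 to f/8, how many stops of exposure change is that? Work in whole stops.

f/22 → f/16 → f/11 → f/8 — count the steps: 3 stops.

3 stops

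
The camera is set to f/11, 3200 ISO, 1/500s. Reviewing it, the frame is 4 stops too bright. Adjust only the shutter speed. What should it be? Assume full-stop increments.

Overexposed by 4 stops → need 4 stops darker.
Shutter speed: 1/500 → 1/1000 → 1/2000 → 1/4000 → 1/8000.

1/8000s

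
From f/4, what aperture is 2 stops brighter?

Aperture: f/4 → f/2.8 → f/2 — 2 stops wider (brighter).

f/2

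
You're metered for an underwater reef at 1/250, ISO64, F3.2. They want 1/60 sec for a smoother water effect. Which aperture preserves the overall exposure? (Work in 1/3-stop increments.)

f/6.3

Shutter speed: 1/250 → 1/200 → 1/160 → 1/125 → 1/100 → 1/80 → 1/60 — 2 stops slower (brighter).
Need 2 stops darker from the aperture: f/3.2 → f/3.5 → f/4 → f/4.5 → f/5 → f/5.6 → f/6.3.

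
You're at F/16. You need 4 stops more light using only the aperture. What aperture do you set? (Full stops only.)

Aperture: f/16 → f/11 → f/8 → f/5.6 → f/4 — 4 stops larger aperture (brighter).

f/4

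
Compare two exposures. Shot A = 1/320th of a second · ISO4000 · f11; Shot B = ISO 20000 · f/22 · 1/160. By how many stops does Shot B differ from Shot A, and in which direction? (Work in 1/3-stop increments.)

Aperture: f/11 → f/13 → f/14 → f/16 → f/18 → f/20 → f/22 — 2 stops stopped down (darker).
Shutter speed: 1/320 → 1/250 → 1/200 → 1/160 — 1 stop slower (brighter).
ISO: 4000 → 5000 → 6400 → 8000 → 10000 → 12800 → 16000 → 20000 — 2 1/3 stops raised (brighter).
Net: −2 +1 +2 1/3 = +1 1/3 stops.

1 1/3 stops brighter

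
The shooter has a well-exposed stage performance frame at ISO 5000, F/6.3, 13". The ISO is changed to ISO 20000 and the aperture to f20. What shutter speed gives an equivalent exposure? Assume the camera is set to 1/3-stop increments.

ISO: 5000 → 6400 → 8000 → 10000 → 12800 → 16000 → 20000 — 2 stops higher (brighter).
Aperture: f/6.3 → f/7.1 → f/8 → f/9 → f/10 → f/11 → f/13 → f/14 → f/16 → f/18 → f/20 — 3 1/3 stops smaller aperture (darker).
Net change so far: 1 1/3 stops darker. Offset with the shutter speed: 13 → 15 → 20 → 25 → 30.

30 s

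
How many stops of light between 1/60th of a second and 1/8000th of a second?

7 stops

1/60 → 1/125 → 1/250 → 1/500 → 1/1000 → 1/2000 → 1/4000 → 1/8000 — count the steps: 7 stops.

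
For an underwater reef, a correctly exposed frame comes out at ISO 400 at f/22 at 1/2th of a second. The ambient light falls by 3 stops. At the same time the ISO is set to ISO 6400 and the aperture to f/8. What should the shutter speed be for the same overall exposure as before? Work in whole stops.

Scene light: 3 stops darker.
ISO: 400 → 800 → 1600 → 3200 → 6400 — 4 stops raised (brighter).
Aperture: f/22 → f/16 → f/11 → f/8 — 3 stops larger aperture (brighter).
Net so far: 4 stops brighter. Shutter speed: 1/2 → 1/4 → 1/8 → 1/15 → 1/30.

1/30s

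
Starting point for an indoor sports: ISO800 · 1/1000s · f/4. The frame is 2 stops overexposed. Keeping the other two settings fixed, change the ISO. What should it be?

Overexposed by 2 stops → need 2 stops darker.
ISO: 800 → 400 → 200.

ISO 200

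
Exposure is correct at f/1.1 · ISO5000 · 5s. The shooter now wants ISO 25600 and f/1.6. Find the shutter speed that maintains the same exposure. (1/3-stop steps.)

ISO: 5000 → 6400 → 8000 → 10000 → 12800 → 16000 → 20000 → 25600 — 2 1/3 stops higher (brighter).
Aperture: f/1.1 → f/1.2 → f/1.4 → f/1.6 — 1 stop narrower (darker).
Net change so far: 1 1/3 stops brighter. Offset with the shutter speed: 5 → 4 → 3.2 → 2.5 → 2.

2 s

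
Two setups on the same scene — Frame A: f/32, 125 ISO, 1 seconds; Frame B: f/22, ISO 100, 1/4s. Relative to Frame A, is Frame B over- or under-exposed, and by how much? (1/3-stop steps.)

1 1/3 stops darker

Aperture: f/32 → f/29 → f/25 → f/22 — 1 stop larger aperture (brighter).
Shutter speed: 1 → 0.8 → 0.6 → 0.5 → 0.4 → 0.3 → 1/4 — 2 stops shorter (darker).
ISO: 125 → 100 — 1/3 stop dropped (darker).
Net: +1 −2 −1/3 = −1 1/3 stops.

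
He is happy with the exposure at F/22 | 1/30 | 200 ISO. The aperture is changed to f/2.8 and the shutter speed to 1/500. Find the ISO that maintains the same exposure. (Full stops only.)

ISO 50

Aperture: f/22 → f/16 → f/11 → f/8 → f/5.6 → f/4 → f/2.8 — 6 stops opened up (brighter).
Shutter speed: 1/30 → 1/60 → 1/125 → 1/250 → 1/500 — 4 stops faster (darker).
Net change so far: 2 stops brighter. Offset with the ISO: 200 → 100 → 50.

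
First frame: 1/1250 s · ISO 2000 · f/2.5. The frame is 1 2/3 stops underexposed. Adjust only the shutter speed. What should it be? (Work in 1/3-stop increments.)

1/400s

Underexposed by 1 2/3 stops → need 1 2/3 stops brighter.
Shutter speed: 1/1250 → 1/1000 → 1/800 → 1/640 → 1/500 → 1/400.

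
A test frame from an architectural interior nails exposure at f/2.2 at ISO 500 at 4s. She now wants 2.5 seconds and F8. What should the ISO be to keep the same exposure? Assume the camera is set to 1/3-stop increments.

ISO 10000

Shutter speed: 4 → 3.2 → 2.5 — 2/3 stop faster (darker).
Aperture: f/2.2 → f/2.5 → f/2.8 → f/3.2 → f/3.5 → f/4 → f/4.5 → f/5 → f/5.6 → f/6.3 → f/7.1 → f/8 — 3 2/3 stops narrower (darker).
Net change so far: 4 1/3 stops darker. Offset with the ISO: 500 → 640 → 800 → 1000 → 1250 → 1600 → 2000 → 2500 → 3200 → 4000 → 5000 → 6400 → 8000 → 10000.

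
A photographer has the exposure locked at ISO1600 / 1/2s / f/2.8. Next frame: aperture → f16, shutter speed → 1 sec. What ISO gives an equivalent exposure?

Aperture: f/2.8 → f/4 → f/5.6 → f/8 → f/11 → f/16 — 5 stops narrower (darker).
Shutter speed: 1/2 → 1 — 1 stop longer (brighter).
Net change so far: 4 stops darker. Offset with the ISO: 1600 → 3200 → 6400 → 12800 → 25600.

ISO 25600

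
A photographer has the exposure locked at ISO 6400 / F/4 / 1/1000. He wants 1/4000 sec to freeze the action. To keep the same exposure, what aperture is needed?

Shutter speed: 1/1000 → 1/2000 → 1/4000 — 2 stops shorter (darker).
Need 2 stops brighter from the aperture: f/4 → f/2.8 → f/2.

f/2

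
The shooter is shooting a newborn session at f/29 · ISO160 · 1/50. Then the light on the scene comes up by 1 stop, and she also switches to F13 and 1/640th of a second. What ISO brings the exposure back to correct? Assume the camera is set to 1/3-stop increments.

Scene light: 1 stop brighter.
Aperture: f/29 → f/25 → f/22 → f/20 → f/18 → f/16 → f/14 → f/13 — 2 1/3 stops opened up (brighter).
Shutter speed: 1/50 → 1/60 → 1/80 → 1/100 → 1/125 → 1/160 → 1/200 → 1/250 → 1/320 → 1/400 → 1/500 → 1/640 — 3 2/3 stops shorter (darker).
Net so far: 1/3 stop darker. ISO: 160 → 200.

ISO 200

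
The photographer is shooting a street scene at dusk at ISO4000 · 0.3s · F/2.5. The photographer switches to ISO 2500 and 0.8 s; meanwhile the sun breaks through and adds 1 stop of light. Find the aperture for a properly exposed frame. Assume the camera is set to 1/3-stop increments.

f/4.5

Scene light: 1 stop brighter.
ISO: 4000 → 3200 → 2500 — 2/3 stop lower (darker).
Shutter speed: 0.3 → 0.4 → 0.5 → 0.6 → 0.8 — 1 1/3 stops longer (brighter).
Net so far: 1 2/3 stops brighter. Aperture: f/2.5 → f/2.8 → f/3.2 → f/3.5 → f/4 → f/4.5.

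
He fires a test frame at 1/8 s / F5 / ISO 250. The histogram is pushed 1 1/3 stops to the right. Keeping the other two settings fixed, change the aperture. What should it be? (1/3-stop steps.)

Overexposed by 1 1/3 stops → need 1 1/3 stops darker.
Aperture: f/5 → f/5.6 → f/6.3 → f/7.1 → f/8.

f/8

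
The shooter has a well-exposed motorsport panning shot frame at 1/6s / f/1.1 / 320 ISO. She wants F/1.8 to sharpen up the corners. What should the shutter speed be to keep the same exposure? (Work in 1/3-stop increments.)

Aperture: f/1.1 → f/1.2 → f/1.4 → f/1.6 → f/1.8 — 1 1/3 stops narrower (darker).
Need 1 1/3 stops brighter from the shutter speed: 1/6 → 1/5 → 1/4 → 0.3 → 0.4.

0.4 s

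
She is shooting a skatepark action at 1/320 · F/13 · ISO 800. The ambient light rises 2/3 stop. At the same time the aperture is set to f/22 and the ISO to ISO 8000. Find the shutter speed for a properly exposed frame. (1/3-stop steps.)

1/1600s

Scene light: 2/3 stop brighter.
Aperture: f/13 → f/14 → f/16 → f/18 → f/20 → f/22 — 1 2/3 stops narrower (darker).
ISO: 800 → 1000 → 1250 → 1600 → 2000 → 2500 → 3200 → 4000 → 5000 → 6400 → 8000 — 3 1/3 stops raised (brighter).
Net so far: 2 1/3 stops brighter. Shutter speed: 1/320 → 1/400 → 1/500 → 1/640 → 1/800 → 1/1000 → 1/1250 → 1/1600.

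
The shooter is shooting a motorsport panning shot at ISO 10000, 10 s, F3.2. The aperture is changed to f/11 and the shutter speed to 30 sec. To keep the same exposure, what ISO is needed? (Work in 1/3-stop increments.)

Aperture: f/3.2 → f/3.5 → f/4 → f/4.5 → f/5 → f/5.6 → f/6.3 → f/7.1 → f/8 → f/9 → f/10 → f/11 — 3 2/3 stops narrower (darker).
Shutter speed: 10 → 13 → 15 → 20 → 25 → 30 — 1 2/3 stops longer (brighter).
Net change so far: 2 stops darker. Offset with the ISO: 10000 → 12800 → 16000 → 20000 → 25600 → 32000 → 40000.

ISO 40000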